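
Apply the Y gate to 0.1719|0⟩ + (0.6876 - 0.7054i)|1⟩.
(-0.7054 - 0.6876i)|0⟩ + 0.1719i|1⟩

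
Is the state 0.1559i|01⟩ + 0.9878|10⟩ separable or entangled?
Entangled

Writing the state as a|00⟩ + b|01⟩ + c|10⟩ + d|11⟩, it is a product state iff ad − bc = 0.
Here (a, b, c, d) = (0, 0.1559i, 0.9878, 0): ad − bc = (0)(0) − (0.1559i)(0.9878) = -0.154i ≠ 0, so the state is entangled.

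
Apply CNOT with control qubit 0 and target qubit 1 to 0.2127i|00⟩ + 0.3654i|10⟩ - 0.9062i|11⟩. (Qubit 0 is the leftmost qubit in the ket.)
0.2127i|00⟩ - 0.9062i|10⟩ + 0.3654i|11⟩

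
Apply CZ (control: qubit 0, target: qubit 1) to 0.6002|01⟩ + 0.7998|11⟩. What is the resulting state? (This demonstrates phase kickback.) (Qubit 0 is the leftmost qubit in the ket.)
0.6002|01⟩ - 0.7998|11⟩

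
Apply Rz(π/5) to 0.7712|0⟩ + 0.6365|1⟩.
(0.7335 - 0.2383i)|0⟩ + (0.6053 + 0.1967i)|1⟩

Rz(π/5) = [[e^(−iθ/2), 0], [0, e^(iθ/2)]] with e^(±iθ/2) = cos(θ/2) ± i·sin(θ/2); θ = π/5, cos(θ/2) ≈ 0.951057, sin(θ/2) ≈ 0.309017.
With a = amp(|0⟩) = 0.7712 and b = amp(|1⟩) = 0.6365:
new amp(|0⟩) = (0.951057 - 0.309017i)·a = (0.7335 - 0.2383i)
new amp(|1⟩) = (0.951057 + 0.309017i)·b = (0.6053 + 0.1967i)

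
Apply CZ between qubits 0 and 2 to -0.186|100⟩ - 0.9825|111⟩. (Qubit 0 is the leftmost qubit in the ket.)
-0.186|100⟩ + 0.9825|111⟩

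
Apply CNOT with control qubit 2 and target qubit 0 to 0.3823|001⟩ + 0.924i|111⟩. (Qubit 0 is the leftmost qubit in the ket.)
0.924i|011⟩ + 0.3823|101⟩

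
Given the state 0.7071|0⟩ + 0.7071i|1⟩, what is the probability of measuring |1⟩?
0.5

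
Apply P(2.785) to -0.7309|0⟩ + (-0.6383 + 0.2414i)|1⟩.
-0.7309|0⟩ + (0.5139 - 0.449i)|1⟩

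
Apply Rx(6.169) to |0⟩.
-0.9984|0⟩ - 0.05706i|1⟩

Rx(6.169) = [[cos(θ/2), −i·sin(θ/2)], [−i·sin(θ/2), cos(θ/2)]]; θ = 6.169, cos(θ/2) ≈ -0.998371, sin(θ/2) ≈ 0.0570616.
With a = amp(|0⟩) = 1 and b = amp(|1⟩) = 0:
new amp(|0⟩) = (-0.998371)·a + (-0.0570616i)·b = -0.9984
new amp(|1⟩) = (-0.0570616i)·a + (-0.998371)·b = -0.05706i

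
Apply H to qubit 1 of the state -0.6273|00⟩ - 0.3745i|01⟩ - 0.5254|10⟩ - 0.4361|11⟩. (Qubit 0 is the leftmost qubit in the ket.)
(-0.4436 - 0.2648i)|00⟩ + (-0.4436 + 0.2648i)|01⟩ - 0.6799|10⟩ - 0.06314|11⟩

H on qubit 1 mixes each pair of kets that differ only in qubit 1: amplitudes (a, b) of (|…0…⟩, |…1…⟩) become ((a + b)/√2, (a − b)/√2). Kets absent from the input have amplitude 0.
(|00⟩, |01⟩): (a, b) = (-0.6273, -0.3745i) → ((-0.4436 - 0.2648i), (-0.4436 + 0.2648i))
(|10⟩, |11⟩): (a, b) = (-0.5254, -0.4361) → (-0.6799, -0.06314)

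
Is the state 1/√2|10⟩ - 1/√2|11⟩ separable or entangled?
Separable

Writing the state as a|00⟩ + b|01⟩ + c|10⟩ + d|11⟩, it is a product state iff ad − bc = 0.
Here (a, b, c, d) = (0, 0, 1/√2, -1/√2): ad − bc = (0)(-1/√2) − (0)(1/√2) = 0, so the state is separable.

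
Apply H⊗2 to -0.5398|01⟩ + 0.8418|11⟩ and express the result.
0.151|00⟩ - 0.151|01⟩ - 0.6908|10⟩ + 0.6908|11⟩

H⊗2 gives amp(|y⟩) = (1/2) Σ_x (−1)^(x·y) amp(|x⟩), where x·y is the number of positions in which both x and y have a 1.
|00⟩: (-0.5398 + 0.8418)/2 = 0.151
|01⟩: (0.5398 - 0.8418)/2 = -0.151
|10⟩: (-0.5398 - 0.8418)/2 = -0.6908
|11⟩: (0.5398 + 0.8418)/2 = 0.6908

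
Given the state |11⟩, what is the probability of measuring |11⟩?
1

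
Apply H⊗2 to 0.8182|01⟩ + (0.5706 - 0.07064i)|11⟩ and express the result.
(0.6944 - 0.03532i)|00⟩ + (-0.6944 + 0.03532i)|01⟩ + (0.1238 + 0.03532i)|10⟩ + (-0.1238 - 0.03532i)|11⟩

H⊗2 gives amp(|y⟩) = (1/2) Σ_x (−1)^(x·y) amp(|x⟩), where x·y is the number of positions in which both x and y have a 1.
|00⟩: (0.8182 + (0.5706 - 0.07064i))/2 = (0.6944 - 0.03532i)
|01⟩: (-0.8182 - (0.5706 - 0.07064i))/2 = (-0.6944 + 0.03532i)
|10⟩: (0.8182 - (0.5706 - 0.07064i))/2 = (0.1238 + 0.03532i)
|11⟩: (-0.8182 + (0.5706 - 0.07064i))/2 = (-0.1238 - 0.03532i)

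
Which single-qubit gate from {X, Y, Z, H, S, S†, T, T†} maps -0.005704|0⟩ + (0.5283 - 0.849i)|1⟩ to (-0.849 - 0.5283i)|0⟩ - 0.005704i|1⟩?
Y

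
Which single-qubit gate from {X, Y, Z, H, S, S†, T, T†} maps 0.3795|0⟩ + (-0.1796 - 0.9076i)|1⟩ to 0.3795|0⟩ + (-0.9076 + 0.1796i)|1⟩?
S†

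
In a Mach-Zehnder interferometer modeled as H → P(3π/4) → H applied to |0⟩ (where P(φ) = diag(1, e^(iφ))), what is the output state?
(0.1464 + (1/√8)i)|0⟩ + (0.8536 - (1/√8)i)|1⟩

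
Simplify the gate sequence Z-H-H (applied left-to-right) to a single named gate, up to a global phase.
Z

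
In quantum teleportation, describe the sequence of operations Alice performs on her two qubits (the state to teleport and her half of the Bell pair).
CNOT (state → Bell), then H on state qubit, then measure both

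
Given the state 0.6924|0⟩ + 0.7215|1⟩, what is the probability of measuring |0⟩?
0.4794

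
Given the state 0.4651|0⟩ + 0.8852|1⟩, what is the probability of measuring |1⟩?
0.7836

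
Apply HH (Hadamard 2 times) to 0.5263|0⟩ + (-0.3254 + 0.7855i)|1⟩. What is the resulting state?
0.5263|0⟩ + (-0.3254 + 0.7855i)|1⟩

H² = I, so an even number of Hadamards cancels: H^2 = I and the state is unchanged.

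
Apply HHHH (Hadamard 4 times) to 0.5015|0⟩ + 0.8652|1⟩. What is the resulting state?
0.5015|0⟩ + 0.8652|1⟩

H² = I, so an even number of Hadamards cancels: H^4 = I and the state is unchanged.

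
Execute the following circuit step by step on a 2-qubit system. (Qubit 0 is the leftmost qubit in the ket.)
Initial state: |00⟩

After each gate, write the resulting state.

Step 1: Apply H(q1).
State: 1/√2|00⟩ + 1/√2|01⟩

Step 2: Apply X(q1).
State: 1/√2|00⟩ + 1/√2|01⟩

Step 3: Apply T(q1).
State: 1/√2|00⟩ + (1/2 + (1/2)i)|01⟩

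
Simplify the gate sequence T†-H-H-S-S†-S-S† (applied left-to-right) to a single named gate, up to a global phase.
T†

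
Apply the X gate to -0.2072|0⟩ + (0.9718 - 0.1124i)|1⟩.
(0.9718 - 0.1124i)|0⟩ - 0.2072|1⟩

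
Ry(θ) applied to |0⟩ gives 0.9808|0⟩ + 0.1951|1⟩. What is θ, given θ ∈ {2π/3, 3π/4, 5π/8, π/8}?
π/8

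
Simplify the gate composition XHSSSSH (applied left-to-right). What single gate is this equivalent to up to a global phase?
X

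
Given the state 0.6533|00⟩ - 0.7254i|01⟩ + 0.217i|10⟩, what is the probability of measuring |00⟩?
0.4268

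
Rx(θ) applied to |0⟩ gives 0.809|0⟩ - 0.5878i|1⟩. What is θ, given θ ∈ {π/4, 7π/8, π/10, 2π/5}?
2π/5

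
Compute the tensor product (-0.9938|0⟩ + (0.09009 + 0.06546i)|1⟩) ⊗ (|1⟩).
-0.9938|01⟩ + (0.09009 + 0.06546i)|11⟩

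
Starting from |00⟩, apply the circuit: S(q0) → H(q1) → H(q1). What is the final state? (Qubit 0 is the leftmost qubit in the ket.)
|00⟩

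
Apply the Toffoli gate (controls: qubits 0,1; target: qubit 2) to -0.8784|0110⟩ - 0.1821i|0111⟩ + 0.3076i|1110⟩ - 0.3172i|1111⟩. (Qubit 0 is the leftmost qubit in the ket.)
-0.8784|0110⟩ - 0.1821i|0111⟩ + 0.3076i|1100⟩ - 0.3172i|1101⟩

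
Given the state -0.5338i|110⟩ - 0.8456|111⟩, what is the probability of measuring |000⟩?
0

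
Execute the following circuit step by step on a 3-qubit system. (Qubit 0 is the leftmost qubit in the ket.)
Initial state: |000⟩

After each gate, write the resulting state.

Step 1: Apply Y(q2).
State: i|001⟩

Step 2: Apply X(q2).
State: i|000⟩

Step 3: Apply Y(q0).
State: -|100⟩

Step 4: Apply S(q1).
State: -|100⟩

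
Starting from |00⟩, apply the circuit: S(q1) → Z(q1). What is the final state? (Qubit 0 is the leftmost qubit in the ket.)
|00⟩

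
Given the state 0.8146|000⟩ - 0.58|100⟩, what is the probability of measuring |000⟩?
0.6636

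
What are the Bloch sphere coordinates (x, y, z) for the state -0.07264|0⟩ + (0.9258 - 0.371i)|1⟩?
(-0.1345, 0.0539, -0.9895)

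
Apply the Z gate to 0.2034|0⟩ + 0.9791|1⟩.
0.2034|0⟩ - 0.9791|1⟩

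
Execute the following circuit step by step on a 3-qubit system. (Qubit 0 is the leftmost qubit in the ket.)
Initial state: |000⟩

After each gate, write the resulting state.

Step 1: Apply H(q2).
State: 1/√2|000⟩ + 1/√2|001⟩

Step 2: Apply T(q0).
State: 1/√2|000⟩ + 1/√2|001⟩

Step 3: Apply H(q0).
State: 1/2|000⟩ + 1/2|001⟩ + 1/2|100⟩ + 1/2|101⟩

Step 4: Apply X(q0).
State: 1/2|000⟩ + 1/2|001⟩ + 1/2|100⟩ + 1/2|101⟩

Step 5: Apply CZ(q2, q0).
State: 1/2|000⟩ + 1/2|001⟩ + 1/2|100⟩ - 1/2|101⟩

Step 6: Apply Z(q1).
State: 1/2|000⟩ + 1/2|001⟩ + 1/2|100⟩ - 1/2|101⟩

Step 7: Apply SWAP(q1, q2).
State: 1/2|000⟩ + 1/2|010⟩ + 1/2|100⟩ - 1/2|110⟩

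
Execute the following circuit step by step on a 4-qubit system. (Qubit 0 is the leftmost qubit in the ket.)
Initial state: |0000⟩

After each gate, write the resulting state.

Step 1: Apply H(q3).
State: 1/√2|0000⟩ + 1/√2|0001⟩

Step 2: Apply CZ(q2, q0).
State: 1/√2|0000⟩ + 1/√2|0001⟩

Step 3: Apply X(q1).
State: 1/√2|0100⟩ + 1/√2|0101⟩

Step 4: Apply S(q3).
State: 1/√2|0100⟩ + (1/√2)i|0101⟩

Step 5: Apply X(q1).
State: 1/√2|0000⟩ + (1/√2)i|0001⟩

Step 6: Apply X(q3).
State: (1/√2)i|0000⟩ + 1/√2|0001⟩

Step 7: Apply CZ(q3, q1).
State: (1/√2)i|0000⟩ + 1/√2|0001⟩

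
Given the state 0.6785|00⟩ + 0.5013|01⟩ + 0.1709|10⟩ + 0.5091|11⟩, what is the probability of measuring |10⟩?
0.02921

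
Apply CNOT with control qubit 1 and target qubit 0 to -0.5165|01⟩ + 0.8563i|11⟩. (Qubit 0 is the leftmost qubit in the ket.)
0.8563i|01⟩ - 0.5165|11⟩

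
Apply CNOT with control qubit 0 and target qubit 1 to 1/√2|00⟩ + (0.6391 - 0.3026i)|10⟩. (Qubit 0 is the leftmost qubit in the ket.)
1/√2|00⟩ + (0.6391 - 0.3026i)|11⟩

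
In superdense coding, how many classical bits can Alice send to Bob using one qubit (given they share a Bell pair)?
2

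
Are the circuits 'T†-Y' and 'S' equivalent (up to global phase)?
No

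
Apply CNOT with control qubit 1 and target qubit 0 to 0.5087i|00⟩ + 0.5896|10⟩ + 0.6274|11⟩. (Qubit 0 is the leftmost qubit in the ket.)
0.5087i|00⟩ + 0.6274|01⟩ + 0.5896|10⟩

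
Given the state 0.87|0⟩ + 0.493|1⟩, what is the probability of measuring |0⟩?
0.7569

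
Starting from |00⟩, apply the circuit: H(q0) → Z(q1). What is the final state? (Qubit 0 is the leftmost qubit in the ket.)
1/√2|00⟩ + 1/√2|10⟩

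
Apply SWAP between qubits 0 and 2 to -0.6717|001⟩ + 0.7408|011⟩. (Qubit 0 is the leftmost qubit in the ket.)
-0.6717|100⟩ + 0.7408|110⟩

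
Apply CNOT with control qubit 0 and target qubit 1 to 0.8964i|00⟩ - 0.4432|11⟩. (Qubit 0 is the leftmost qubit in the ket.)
0.8964i|00⟩ - 0.4432|10⟩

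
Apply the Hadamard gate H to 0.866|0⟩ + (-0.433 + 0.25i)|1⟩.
(0.3062 + 0.1768i)|0⟩ + (0.9185 - 0.1768i)|1⟩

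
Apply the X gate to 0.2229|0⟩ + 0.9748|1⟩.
0.9748|0⟩ + 0.2229|1⟩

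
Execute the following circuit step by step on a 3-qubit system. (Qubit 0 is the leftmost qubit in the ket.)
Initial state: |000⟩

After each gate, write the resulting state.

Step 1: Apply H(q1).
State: 1/√2|000⟩ + 1/√2|010⟩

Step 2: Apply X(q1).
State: 1/√2|000⟩ + 1/√2|010⟩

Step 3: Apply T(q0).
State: 1/√2|000⟩ + 1/√2|010⟩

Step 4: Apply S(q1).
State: 1/√2|000⟩ + (1/√2)i|010⟩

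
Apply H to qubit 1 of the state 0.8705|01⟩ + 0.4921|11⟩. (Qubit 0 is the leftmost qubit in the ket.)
0.6155|00⟩ - 0.6155|01⟩ + 0.348|10⟩ - 0.348|11⟩

H on qubit 1 mixes each pair of kets that differ only in qubit 1: amplitudes (a, b) of (|…0…⟩, |…1…⟩) become ((a + b)/√2, (a − b)/√2). Kets absent from the input have amplitude 0.
(|00⟩, |01⟩): (a, b) = (0, 0.8705) → (0.6155, -0.6155)
(|10⟩, |11⟩): (a, b) = (0, 0.4921) → (0.348, -0.348)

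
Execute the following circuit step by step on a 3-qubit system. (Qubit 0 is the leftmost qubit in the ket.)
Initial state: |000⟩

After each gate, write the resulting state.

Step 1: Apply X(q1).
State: |010⟩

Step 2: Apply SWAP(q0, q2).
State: |010⟩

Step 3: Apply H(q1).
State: 1/√2|000⟩ - 1/√2|010⟩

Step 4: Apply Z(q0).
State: 1/√2|000⟩ - 1/√2|010⟩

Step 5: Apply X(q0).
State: 1/√2|100⟩ - 1/√2|110⟩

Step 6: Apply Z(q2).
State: 1/√2|100⟩ - 1/√2|110⟩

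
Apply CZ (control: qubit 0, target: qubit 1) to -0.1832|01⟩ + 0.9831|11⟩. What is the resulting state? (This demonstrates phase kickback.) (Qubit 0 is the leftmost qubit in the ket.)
-0.1832|01⟩ - 0.9831|11⟩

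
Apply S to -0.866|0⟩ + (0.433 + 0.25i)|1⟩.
-0.866|0⟩ + (-0.25 + 0.433i)|1⟩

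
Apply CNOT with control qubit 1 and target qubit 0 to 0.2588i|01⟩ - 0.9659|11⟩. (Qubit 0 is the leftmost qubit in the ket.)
-0.9659|01⟩ + 0.2588i|11⟩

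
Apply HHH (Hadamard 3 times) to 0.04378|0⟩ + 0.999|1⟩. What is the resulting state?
0.7374|0⟩ - 0.6754|1⟩

H² = I, so H^3 = H: a single Hadamard. With (a, b) = (0.04378, 0.999), H gives ((a + b)/√2, (a − b)/√2) = (0.7374, -0.6754).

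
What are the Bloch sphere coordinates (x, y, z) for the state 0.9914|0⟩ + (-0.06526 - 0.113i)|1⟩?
(-0.1294, -0.2241, 0.9658)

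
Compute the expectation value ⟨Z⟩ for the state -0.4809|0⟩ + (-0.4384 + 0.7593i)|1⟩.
-0.5375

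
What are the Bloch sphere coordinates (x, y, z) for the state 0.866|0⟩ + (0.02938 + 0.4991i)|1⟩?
(0.05089, 0.8644, 0.5)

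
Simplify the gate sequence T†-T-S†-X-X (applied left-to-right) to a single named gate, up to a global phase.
S†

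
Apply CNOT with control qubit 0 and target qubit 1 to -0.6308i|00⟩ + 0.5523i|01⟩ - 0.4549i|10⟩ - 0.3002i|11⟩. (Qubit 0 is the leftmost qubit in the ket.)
-0.6308i|00⟩ + 0.5523i|01⟩ - 0.3002i|10⟩ - 0.4549i|11⟩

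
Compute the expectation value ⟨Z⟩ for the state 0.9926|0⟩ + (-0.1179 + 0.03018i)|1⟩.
0.9704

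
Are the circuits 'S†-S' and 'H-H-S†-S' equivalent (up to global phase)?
Yes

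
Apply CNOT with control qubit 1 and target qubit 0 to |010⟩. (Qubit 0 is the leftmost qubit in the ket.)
|110⟩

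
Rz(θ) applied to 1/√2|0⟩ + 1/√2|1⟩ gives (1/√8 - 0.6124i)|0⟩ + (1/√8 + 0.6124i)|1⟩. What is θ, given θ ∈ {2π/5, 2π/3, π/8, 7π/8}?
2π/3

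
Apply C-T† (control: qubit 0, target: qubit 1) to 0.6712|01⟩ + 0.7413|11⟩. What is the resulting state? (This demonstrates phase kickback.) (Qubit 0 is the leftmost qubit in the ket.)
0.6712|01⟩ + (0.5242 - 0.5242i)|11⟩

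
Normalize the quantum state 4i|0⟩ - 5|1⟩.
0.6247i|0⟩ - 0.7809|1⟩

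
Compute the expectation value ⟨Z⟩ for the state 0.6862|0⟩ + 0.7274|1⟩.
-0.05824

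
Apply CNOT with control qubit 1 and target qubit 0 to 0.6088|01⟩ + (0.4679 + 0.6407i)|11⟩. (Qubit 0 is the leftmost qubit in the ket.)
(0.4679 + 0.6407i)|01⟩ + 0.6088|11⟩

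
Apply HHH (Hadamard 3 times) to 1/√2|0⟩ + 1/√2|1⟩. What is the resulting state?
|0⟩

H² = I, so H^3 = H: a single Hadamard. With (a, b) = (1/√2, 1/√2), H gives ((a + b)/√2, (a − b)/√2) = (1, 0).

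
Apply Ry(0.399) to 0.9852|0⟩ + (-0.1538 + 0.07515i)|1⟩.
(0.9961 - 0.01489i)|0⟩ + (0.0445 + 0.07366i)|1⟩

Ry(0.399) = [[cos(θ/2), −sin(θ/2)], [sin(θ/2), cos(θ/2)]]; θ = 0.399, cos(θ/2) ≈ 0.980166, sin(θ/2) ≈ 0.198179.
With a = amp(|0⟩) = 0.9852 and b = amp(|1⟩) = (-0.1538 + 0.07515i):
new amp(|0⟩) = (0.980166)·a + (-0.198179)·b = (0.9961 - 0.01489i)
new amp(|1⟩) = (0.198179)·a + (0.980166)·b = (0.0445 + 0.07366i)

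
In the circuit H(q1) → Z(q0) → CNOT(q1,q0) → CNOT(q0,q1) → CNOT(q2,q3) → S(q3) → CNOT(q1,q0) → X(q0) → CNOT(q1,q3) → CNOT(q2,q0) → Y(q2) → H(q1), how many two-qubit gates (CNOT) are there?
6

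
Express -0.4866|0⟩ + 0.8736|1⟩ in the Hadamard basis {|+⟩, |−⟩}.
0.2737|+⟩ - 0.9618|−⟩

With |ψ⟩ = α|0⟩ + β|1⟩, the Hadamard-basis coefficients are ⟨+|ψ⟩ = (α + β)/√2 and ⟨−|ψ⟩ = (α − β)/√2.
Here α = -0.4866, β = 0.8736: (α + β)/√2 = 0.2737, (α − β)/√2 = -0.9618.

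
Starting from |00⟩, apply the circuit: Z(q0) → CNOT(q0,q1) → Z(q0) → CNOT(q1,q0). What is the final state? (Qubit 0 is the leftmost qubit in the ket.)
|00⟩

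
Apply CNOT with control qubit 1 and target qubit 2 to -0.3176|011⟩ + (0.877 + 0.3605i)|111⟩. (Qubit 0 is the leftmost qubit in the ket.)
-0.3176|010⟩ + (0.877 + 0.3605i)|110⟩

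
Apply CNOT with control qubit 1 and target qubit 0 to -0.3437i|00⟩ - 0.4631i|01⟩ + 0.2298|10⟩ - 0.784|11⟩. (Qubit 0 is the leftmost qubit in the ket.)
-0.3437i|00⟩ - 0.784|01⟩ + 0.2298|10⟩ - 0.4631i|11⟩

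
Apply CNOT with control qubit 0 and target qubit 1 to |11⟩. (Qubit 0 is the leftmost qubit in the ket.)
|10⟩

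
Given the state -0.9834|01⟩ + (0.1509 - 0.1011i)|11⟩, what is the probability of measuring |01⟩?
0.9671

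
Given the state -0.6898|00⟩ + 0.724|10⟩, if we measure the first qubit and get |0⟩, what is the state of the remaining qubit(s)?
-|0⟩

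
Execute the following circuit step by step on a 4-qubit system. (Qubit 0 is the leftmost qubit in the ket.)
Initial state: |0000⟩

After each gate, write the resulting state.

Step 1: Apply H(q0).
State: 1/√2|0000⟩ + 1/√2|1000⟩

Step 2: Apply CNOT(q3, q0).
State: 1/√2|0000⟩ + 1/√2|1000⟩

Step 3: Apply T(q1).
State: 1/√2|0000⟩ + 1/√2|1000⟩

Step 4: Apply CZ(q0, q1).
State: 1/√2|0000⟩ + 1/√2|1000⟩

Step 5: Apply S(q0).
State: 1/√2|0000⟩ + (1/√2)i|1000⟩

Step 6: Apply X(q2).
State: 1/√2|0010⟩ + (1/√2)i|1010⟩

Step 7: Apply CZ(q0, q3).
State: 1/√2|0010⟩ + (1/√2)i|1010⟩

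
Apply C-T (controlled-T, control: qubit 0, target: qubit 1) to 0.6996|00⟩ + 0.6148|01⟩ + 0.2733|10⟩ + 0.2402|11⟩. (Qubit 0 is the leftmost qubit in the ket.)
0.6996|00⟩ + 0.6148|01⟩ + 0.2733|10⟩ + (0.1698 + 0.1698i)|11⟩

C-T leaves the control-|0⟩ kets |00⟩, |01⟩ unchanged and applies T to qubit 1 on the control-|1⟩ pair (|10⟩, |11⟩).
T = [[1, 0], [0, (1/√2 + (1/√2)i)]].
With a = amp(|10⟩) = 0.2733 and b = amp(|11⟩) = 0.2402:
new amp(|10⟩) = (1)·a = 0.2733
new amp(|11⟩) = (1/√2 + (1/√2)i)·b = (0.1698 + 0.1698i)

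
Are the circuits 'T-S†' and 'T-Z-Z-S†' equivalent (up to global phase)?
Yes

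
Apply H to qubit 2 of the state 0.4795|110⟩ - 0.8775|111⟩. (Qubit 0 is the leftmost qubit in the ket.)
-0.2814|110⟩ + 0.9595|111⟩

H on qubit 2 mixes each pair of kets that differ only in qubit 2: amplitudes (a, b) of (|…0…⟩, |…1…⟩) become ((a + b)/√2, (a − b)/√2). Kets absent from the input have amplitude 0.
(|110⟩, |111⟩): (a, b) = (0.4795, -0.8775) → (-0.2814, 0.9595)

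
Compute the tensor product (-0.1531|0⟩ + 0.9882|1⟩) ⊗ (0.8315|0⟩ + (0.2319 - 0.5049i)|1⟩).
-0.1273|00⟩ + (-0.0355 + 0.0773i)|01⟩ + 0.8217|10⟩ + (0.2292 - 0.4989i)|11⟩

amp(|b₁b₂…⟩) = product of the factor amplitudes for bits b₁, b₂, …; only kets whose every factor amplitude is nonzero survive.
|00⟩: (-0.1531)(0.8315) = -0.1273
|01⟩: (-0.1531)(0.2319 - 0.5049i) = (-0.0355 + 0.0773i)
|10⟩: (0.9882)(0.8315) = 0.8217
|11⟩: (0.9882)(0.2319 - 0.5049i) = (0.2292 - 0.4989i)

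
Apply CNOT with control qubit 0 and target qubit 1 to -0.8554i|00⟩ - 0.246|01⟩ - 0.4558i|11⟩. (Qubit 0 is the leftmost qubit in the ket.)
-0.8554i|00⟩ - 0.246|01⟩ - 0.4558i|10⟩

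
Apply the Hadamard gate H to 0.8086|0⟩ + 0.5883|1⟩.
0.9878|0⟩ + 0.1558|1⟩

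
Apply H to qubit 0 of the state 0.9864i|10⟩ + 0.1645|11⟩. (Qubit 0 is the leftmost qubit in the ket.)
0.6975i|00⟩ + 0.1163|01⟩ - 0.6975i|10⟩ - 0.1163|11⟩

H on qubit 0 mixes each pair of kets that differ only in qubit 0: amplitudes (a, b) of (|…0…⟩, |…1…⟩) become ((a + b)/√2, (a − b)/√2). Kets absent from the input have amplitude 0.
(|00⟩, |10⟩): (a, b) = (0, 0.9864i) → (0.6975i, -0.6975i)
(|01⟩, |11⟩): (a, b) = (0, 0.1645) → (0.1163, -0.1163)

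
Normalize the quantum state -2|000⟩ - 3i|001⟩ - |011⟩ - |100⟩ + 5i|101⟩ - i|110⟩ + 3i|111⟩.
-0.2828|000⟩ - 0.4243i|001⟩ - 0.1414|011⟩ - 0.1414|100⟩ + (1/√2)i|101⟩ - 0.1414i|110⟩ + 0.4243i|111⟩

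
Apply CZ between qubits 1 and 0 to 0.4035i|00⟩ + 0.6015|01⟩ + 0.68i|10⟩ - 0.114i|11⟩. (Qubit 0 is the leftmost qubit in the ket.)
0.4035i|00⟩ + 0.6015|01⟩ + 0.68i|10⟩ + 0.114i|11⟩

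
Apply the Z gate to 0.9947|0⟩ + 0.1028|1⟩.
0.9947|0⟩ - 0.1028|1⟩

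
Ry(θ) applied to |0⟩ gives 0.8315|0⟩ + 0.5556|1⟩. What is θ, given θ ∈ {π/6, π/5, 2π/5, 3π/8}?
3π/8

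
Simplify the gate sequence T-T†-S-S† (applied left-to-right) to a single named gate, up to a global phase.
I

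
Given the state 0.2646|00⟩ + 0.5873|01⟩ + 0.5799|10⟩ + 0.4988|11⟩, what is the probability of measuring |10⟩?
0.3363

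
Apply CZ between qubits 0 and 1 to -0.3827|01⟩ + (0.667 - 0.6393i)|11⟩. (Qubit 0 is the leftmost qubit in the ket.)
-0.3827|01⟩ + (-0.667 + 0.6393i)|11⟩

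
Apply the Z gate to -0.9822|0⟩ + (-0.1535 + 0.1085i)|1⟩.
-0.9822|0⟩ + (0.1535 - 0.1085i)|1⟩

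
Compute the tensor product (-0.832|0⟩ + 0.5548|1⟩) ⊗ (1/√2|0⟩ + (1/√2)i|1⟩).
-0.5883|00⟩ - 0.5883i|01⟩ + 0.3923|10⟩ + 0.3923i|11⟩

amp(|b₁b₂…⟩) = product of the factor amplitudes for bits b₁, b₂, …; only kets whose every factor amplitude is nonzero survive.
|00⟩: (-0.832)(1/√2) = -0.5883
|01⟩: (-0.832)((1/√2)i) = -0.5883i
|10⟩: (0.5548)(1/√2) = 0.3923
|11⟩: (0.5548)((1/√2)i) = 0.3923i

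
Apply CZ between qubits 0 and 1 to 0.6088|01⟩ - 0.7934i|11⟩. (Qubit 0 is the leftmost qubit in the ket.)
0.6088|01⟩ + 0.7934i|11⟩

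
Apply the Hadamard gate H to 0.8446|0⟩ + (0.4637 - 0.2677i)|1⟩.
(0.9251 - 0.1893i)|0⟩ + (0.2693 + 0.1893i)|1⟩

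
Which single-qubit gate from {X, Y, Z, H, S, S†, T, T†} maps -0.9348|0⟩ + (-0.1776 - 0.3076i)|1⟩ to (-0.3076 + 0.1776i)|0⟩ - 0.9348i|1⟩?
Y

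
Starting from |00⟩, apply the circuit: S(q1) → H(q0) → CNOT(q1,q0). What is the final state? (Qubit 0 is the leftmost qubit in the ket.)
1/√2|00⟩ + 1/√2|10⟩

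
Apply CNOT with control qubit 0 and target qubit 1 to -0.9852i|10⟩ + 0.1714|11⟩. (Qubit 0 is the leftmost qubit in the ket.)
0.1714|10⟩ - 0.9852i|11⟩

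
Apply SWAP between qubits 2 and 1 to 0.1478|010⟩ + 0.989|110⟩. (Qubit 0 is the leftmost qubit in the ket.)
0.1478|001⟩ + 0.989|101⟩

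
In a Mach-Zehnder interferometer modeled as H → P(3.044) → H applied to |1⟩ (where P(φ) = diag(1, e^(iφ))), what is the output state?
(0.9976 - 0.04872i)|0⟩ + (0.002379 + 0.04872i)|1⟩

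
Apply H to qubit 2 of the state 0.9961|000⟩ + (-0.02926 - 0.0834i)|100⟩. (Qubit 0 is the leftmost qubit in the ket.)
0.7043|000⟩ + 0.7043|001⟩ + (-0.02069 - 0.05897i)|100⟩ + (-0.02069 - 0.05897i)|101⟩

H on qubit 2 mixes each pair of kets that differ only in qubit 2: amplitudes (a, b) of (|…0…⟩, |…1…⟩) become ((a + b)/√2, (a − b)/√2). Kets absent from the input have amplitude 0.
(|000⟩, |001⟩): (a, b) = (0.9961, 0) → (0.7043, 0.7043)
(|100⟩, |101⟩): (a, b) = ((-0.02926 - 0.0834i), 0) → ((-0.02069 - 0.05897i), (-0.02069 - 0.05897i))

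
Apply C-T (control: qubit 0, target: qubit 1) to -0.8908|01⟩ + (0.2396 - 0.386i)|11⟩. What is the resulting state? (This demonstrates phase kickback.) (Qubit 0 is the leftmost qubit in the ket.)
-0.8908|01⟩ + (0.4424 - 0.1035i)|11⟩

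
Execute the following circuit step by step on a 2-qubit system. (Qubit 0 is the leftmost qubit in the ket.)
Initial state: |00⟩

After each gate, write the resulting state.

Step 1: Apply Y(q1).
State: i|01⟩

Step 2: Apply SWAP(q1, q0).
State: i|10⟩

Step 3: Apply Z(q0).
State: -i|10⟩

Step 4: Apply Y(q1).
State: |11⟩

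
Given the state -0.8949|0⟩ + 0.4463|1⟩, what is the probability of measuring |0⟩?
0.8008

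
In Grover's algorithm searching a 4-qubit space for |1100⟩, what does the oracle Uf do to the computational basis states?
Uf|x⟩ = -|x⟩ if x = 1100, else |x⟩ (phase flip on target)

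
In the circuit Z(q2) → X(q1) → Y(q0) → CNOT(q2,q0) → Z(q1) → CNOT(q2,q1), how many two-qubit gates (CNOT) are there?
2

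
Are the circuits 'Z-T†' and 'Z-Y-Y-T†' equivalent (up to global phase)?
Yes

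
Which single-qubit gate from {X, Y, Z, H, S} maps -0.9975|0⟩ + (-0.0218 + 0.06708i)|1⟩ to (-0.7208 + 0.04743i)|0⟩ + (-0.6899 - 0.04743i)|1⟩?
H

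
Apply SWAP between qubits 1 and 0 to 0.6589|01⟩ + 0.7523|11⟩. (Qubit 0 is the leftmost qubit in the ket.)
0.6589|10⟩ + 0.7523|11⟩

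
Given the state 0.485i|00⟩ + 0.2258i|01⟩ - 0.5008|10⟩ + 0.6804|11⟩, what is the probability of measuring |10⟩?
0.2508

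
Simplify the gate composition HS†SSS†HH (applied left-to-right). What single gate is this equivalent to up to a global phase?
H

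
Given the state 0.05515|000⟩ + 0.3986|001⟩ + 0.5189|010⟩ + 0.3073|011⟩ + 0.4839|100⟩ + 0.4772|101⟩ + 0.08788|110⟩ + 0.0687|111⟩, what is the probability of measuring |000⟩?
0.003042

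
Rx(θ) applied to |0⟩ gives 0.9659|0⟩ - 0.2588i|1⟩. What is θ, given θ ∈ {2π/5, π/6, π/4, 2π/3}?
π/6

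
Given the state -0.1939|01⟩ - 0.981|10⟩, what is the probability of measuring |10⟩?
0.9624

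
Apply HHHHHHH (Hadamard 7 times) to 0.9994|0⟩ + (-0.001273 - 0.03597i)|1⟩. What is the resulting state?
(0.7058 - 0.02543i)|0⟩ + (0.7076 + 0.02543i)|1⟩

H² = I, so H^7 = H: a single Hadamard. With (a, b) = (0.9994, (-0.001273 - 0.03597i)), H gives ((a + b)/√2, (a − b)/√2) = ((0.7058 - 0.02543i), (0.7076 + 0.02543i)).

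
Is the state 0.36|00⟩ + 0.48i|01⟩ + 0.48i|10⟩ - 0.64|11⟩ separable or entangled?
Separable

Writing the state as a|00⟩ + b|01⟩ + c|10⟩ + d|11⟩, it is a product state iff ad − bc = 0.
Here (a, b, c, d) = (0.36, 0.48i, 0.48i, -0.64): ad − bc = (0.36)(-0.64) − (0.48i)(0.48i) = 0, so the state is separable.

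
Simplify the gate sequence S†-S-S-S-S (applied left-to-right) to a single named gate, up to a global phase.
S†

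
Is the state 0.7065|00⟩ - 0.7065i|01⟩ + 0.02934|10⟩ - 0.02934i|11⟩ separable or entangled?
Separable

Writing the state as a|00⟩ + b|01⟩ + c|10⟩ + d|11⟩, it is a product state iff ad − bc = 0.
Here (a, b, c, d) = (0.7065, -0.7065i, 0.02934, -0.02934i): ad − bc = (0.7065)(-0.02934i) − (-0.7065i)(0.02934) = 0, so the state is separable.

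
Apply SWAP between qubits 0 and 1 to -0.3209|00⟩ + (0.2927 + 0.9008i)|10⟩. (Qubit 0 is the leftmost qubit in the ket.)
-0.3209|00⟩ + (0.2927 + 0.9008i)|01⟩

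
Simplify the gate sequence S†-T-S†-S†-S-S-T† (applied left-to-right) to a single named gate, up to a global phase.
S†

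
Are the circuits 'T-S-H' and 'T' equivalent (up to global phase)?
No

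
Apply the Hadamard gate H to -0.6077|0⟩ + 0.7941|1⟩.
0.1318|0⟩ - 0.9912|1⟩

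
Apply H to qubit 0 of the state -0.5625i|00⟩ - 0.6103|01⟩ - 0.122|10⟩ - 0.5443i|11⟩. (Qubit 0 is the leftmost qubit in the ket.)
(-0.08627 - 0.3977i)|00⟩ + (-0.4315 - 0.3849i)|01⟩ + (0.08627 - 0.3977i)|10⟩ + (-0.4315 + 0.3849i)|11⟩

H on qubit 0 mixes each pair of kets that differ only in qubit 0: amplitudes (a, b) of (|…0…⟩, |…1…⟩) become ((a + b)/√2, (a − b)/√2). Kets absent from the input have amplitude 0.
(|00⟩, |10⟩): (a, b) = (-0.5625i, -0.122) → ((-0.08627 - 0.3977i), (0.08627 - 0.3977i))
(|01⟩, |11⟩): (a, b) = (-0.6103, -0.5443i) → ((-0.4315 - 0.3849i), (-0.4315 + 0.3849i))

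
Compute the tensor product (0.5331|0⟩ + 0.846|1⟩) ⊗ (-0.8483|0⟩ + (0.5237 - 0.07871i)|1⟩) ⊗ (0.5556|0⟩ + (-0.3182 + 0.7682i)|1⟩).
-0.2513|000⟩ + (0.1439 - 0.3474i)|001⟩ + (0.1551 - 0.02331i)|010⟩ + (-0.0566 + 0.2278i)|011⟩ - 0.3987|100⟩ + (0.2284 - 0.5513i)|101⟩ + (0.2462 - 0.037i)|110⟩ + (-0.08983 + 0.3615i)|111⟩

amp(|b₁b₂…⟩) = product of the factor amplitudes for bits b₁, b₂, …; only kets whose every factor amplitude is nonzero survive.
|000⟩: (0.5331)(-0.8483)(0.5556) = -0.2513
|001⟩: (0.5331)(-0.8483)(-0.3182 + 0.7682i) = (0.1439 - 0.3474i)
|010⟩: (0.5331)(0.5237 - 0.07871i)(0.5556) = (0.1551 - 0.02331i)
|011⟩: (0.5331)(0.5237 - 0.07871i)(-0.3182 + 0.7682i) = (-0.0566 + 0.2278i)
|100⟩: (0.846)(-0.8483)(0.5556) = -0.3987
|101⟩: (0.846)(-0.8483)(-0.3182 + 0.7682i) = (0.2284 - 0.5513i)
|110⟩: (0.846)(0.5237 - 0.07871i)(0.5556) = (0.2462 - 0.037i)
|111⟩: (0.846)(0.5237 - 0.07871i)(-0.3182 + 0.7682i) = (-0.08983 + 0.3615i)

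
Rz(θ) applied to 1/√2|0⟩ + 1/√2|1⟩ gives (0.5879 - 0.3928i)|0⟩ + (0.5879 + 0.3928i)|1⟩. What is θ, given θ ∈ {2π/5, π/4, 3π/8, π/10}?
3π/8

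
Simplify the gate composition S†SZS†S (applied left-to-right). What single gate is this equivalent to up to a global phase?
Z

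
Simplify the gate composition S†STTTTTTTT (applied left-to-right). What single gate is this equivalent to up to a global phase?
I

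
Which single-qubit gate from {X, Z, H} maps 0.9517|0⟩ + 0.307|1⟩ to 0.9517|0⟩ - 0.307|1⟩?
Z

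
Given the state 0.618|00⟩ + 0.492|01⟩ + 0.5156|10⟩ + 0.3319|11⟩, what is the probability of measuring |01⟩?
0.2421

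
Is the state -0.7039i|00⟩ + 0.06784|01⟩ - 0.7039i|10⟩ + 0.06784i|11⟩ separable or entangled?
Entangled

Writing the state as a|00⟩ + b|01⟩ + c|10⟩ + d|11⟩, it is a product state iff ad − bc = 0.
Here (a, b, c, d) = (-0.7039i, 0.06784, -0.7039i, 0.06784i): ad − bc = (-0.7039i)(0.06784i) − (0.06784)(-0.7039i) = (0.04775 + 0.04775i) ≠ 0, so the state is entangled.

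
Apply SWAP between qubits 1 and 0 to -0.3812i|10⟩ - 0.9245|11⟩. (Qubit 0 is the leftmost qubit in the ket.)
-0.3812i|01⟩ - 0.9245|11⟩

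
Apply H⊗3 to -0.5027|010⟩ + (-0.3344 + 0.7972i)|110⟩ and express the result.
(-0.296 + 0.2819i)|000⟩ + (-0.296 + 0.2819i)|001⟩ + (0.296 - 0.2819i)|010⟩ + (0.296 - 0.2819i)|011⟩ + (-0.0595 - 0.2819i)|100⟩ + (-0.0595 - 0.2819i)|101⟩ + (0.0595 + 0.2819i)|110⟩ + (0.0595 + 0.2819i)|111⟩

H⊗3 gives amp(|y⟩) = (1/2√2) Σ_x (−1)^(x·y) amp(|x⟩), where x·y is the number of positions in which both x and y have a 1.
|000⟩: (-0.5027 + (-0.3344 + 0.7972i))/(2√2) = (-0.296 + 0.2819i)
|001⟩: (-0.5027 + (-0.3344 + 0.7972i))/(2√2) = (-0.296 + 0.2819i)
|010⟩: (0.5027 - (-0.3344 + 0.7972i))/(2√2) = (0.296 - 0.2819i)
|011⟩: (0.5027 - (-0.3344 + 0.7972i))/(2√2) = (0.296 - 0.2819i)
|100⟩: (-0.5027 - (-0.3344 + 0.7972i))/(2√2) = (-0.0595 - 0.2819i)
|101⟩: (-0.5027 - (-0.3344 + 0.7972i))/(2√2) = (-0.0595 - 0.2819i)
|110⟩: (0.5027 + (-0.3344 + 0.7972i))/(2√2) = (0.0595 + 0.2819i)
|111⟩: (0.5027 + (-0.3344 + 0.7972i))/(2√2) = (0.0595 + 0.2819i)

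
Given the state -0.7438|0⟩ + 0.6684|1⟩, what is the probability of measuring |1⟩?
0.4468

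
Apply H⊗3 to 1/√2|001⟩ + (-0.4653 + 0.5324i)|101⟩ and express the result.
(0.08549 + 0.1882i)|000⟩ + (-0.08549 - 0.1882i)|001⟩ + (0.08549 + 0.1882i)|010⟩ + (-0.08549 - 0.1882i)|011⟩ + (0.4145 - 0.1882i)|100⟩ + (-0.4145 + 0.1882i)|101⟩ + (0.4145 - 0.1882i)|110⟩ + (-0.4145 + 0.1882i)|111⟩

H⊗3 gives amp(|y⟩) = (1/2√2) Σ_x (−1)^(x·y) amp(|x⟩), where x·y is the number of positions in which both x and y have a 1.
|000⟩: (1/√2 + (-0.4653 + 0.5324i))/(2√2) = (0.08549 + 0.1882i)
|001⟩: (-1/√2 - (-0.4653 + 0.5324i))/(2√2) = (-0.08549 - 0.1882i)
|010⟩: (1/√2 + (-0.4653 + 0.5324i))/(2√2) = (0.08549 + 0.1882i)
|011⟩: (-1/√2 - (-0.4653 + 0.5324i))/(2√2) = (-0.08549 - 0.1882i)
|100⟩: (1/√2 - (-0.4653 + 0.5324i))/(2√2) = (0.4145 - 0.1882i)
|101⟩: (-1/√2 + (-0.4653 + 0.5324i))/(2√2) = (-0.4145 + 0.1882i)
|110⟩: (1/√2 - (-0.4653 + 0.5324i))/(2√2) = (0.4145 - 0.1882i)
|111⟩: (-1/√2 + (-0.4653 + 0.5324i))/(2√2) = (-0.4145 + 0.1882i)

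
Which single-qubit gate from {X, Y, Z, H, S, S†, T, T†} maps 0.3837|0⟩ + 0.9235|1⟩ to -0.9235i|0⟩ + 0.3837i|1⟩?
Y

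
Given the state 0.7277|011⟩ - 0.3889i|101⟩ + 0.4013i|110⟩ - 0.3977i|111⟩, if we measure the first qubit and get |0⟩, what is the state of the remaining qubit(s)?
|11⟩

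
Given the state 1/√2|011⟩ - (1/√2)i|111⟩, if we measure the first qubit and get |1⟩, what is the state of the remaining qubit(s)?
-i|11⟩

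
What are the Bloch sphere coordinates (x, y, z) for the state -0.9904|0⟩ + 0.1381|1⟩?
(-0.2735, 0, 0.9618)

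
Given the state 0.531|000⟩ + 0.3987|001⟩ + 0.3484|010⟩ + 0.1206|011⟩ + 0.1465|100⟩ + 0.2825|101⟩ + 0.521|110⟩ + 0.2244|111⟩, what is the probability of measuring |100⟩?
0.02146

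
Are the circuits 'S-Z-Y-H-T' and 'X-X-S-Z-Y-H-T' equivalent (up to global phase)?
Yes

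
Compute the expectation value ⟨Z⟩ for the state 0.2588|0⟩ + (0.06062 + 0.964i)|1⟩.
-0.866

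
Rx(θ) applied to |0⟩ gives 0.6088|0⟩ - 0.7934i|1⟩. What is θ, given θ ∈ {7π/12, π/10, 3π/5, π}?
7π/12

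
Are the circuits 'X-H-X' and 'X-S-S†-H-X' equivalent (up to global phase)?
Yes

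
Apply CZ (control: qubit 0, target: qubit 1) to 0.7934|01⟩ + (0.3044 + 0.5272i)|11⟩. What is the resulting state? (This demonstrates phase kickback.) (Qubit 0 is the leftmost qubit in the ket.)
0.7934|01⟩ + (-0.3044 - 0.5272i)|11⟩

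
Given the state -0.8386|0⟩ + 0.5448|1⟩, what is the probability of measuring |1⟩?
0.2968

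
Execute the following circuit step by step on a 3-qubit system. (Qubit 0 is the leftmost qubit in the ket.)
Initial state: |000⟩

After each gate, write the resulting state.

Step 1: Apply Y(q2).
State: i|001⟩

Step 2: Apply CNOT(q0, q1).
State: i|001⟩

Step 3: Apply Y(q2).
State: |000⟩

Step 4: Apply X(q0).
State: |100⟩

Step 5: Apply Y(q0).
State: -i|000⟩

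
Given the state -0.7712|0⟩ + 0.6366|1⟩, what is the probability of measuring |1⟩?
0.4053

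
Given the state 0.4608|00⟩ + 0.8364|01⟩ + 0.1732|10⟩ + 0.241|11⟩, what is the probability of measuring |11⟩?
0.05808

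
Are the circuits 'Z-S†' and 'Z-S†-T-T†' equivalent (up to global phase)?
Yes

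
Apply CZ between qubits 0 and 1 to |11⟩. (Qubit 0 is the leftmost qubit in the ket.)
-|11⟩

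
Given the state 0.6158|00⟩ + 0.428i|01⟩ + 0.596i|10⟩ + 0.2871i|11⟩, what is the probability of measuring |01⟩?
0.1832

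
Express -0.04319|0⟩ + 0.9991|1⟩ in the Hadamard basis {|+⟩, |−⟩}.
0.6759|+⟩ - 0.737|−⟩

With |ψ⟩ = α|0⟩ + β|1⟩, the Hadamard-basis coefficients are ⟨+|ψ⟩ = (α + β)/√2 and ⟨−|ψ⟩ = (α − β)/√2.
Here α = -0.04319, β = 0.9991: (α + β)/√2 = 0.6759, (α − β)/√2 = -0.737.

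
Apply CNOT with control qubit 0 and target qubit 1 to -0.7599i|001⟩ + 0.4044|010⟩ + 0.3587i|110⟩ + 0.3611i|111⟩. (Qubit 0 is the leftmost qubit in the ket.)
-0.7599i|001⟩ + 0.4044|010⟩ + 0.3587i|100⟩ + 0.3611i|101⟩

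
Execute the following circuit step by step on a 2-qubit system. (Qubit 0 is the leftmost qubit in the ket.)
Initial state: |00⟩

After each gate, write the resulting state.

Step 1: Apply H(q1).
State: 1/√2|00⟩ + 1/√2|01⟩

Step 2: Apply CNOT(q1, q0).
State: 1/√2|00⟩ + 1/√2|11⟩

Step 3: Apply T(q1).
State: 1/√2|00⟩ + (1/2 + (1/2)i)|11⟩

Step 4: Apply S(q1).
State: 1/√2|00⟩ + (-1/2 + (1/2)i)|11⟩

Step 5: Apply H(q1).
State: 1/2|00⟩ + 1/2|01⟩ + (-1/√8 + (1/√8)i)|10⟩ + (1/√8 - (1/√8)i)|11⟩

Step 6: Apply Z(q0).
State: 1/2|00⟩ + 1/2|01⟩ + (1/√8 - (1/√8)i)|10⟩ + (-1/√8 + (1/√8)i)|11⟩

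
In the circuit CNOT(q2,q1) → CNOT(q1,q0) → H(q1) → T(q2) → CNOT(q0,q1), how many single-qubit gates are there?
2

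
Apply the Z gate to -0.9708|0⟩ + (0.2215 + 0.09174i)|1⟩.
-0.9708|0⟩ + (-0.2215 - 0.09174i)|1⟩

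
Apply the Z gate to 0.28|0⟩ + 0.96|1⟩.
0.28|0⟩ - 0.96|1⟩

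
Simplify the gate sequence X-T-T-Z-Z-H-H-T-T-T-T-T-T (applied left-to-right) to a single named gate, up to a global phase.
X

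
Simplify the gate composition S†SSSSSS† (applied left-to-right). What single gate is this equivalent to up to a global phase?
S†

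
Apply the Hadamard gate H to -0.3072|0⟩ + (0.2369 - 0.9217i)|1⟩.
(-0.04971 - 0.6517i)|0⟩ + (-0.3847 + 0.6517i)|1⟩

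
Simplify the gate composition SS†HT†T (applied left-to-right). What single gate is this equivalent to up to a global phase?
H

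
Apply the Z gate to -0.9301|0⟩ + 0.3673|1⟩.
-0.9301|0⟩ - 0.3673|1⟩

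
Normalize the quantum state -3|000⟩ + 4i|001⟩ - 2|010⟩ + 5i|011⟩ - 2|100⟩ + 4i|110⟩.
-0.3487|000⟩ + 0.465i|001⟩ - 0.2325|010⟩ + 0.5812i|011⟩ - 0.2325|100⟩ + 0.465i|110⟩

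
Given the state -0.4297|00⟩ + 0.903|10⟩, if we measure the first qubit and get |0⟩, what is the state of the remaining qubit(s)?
-|0⟩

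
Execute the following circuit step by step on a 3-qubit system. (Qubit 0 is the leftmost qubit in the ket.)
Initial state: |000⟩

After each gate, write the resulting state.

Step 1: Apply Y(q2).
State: i|001⟩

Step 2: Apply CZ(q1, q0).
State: i|001⟩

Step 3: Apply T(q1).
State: i|001⟩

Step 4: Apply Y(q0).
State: -|101⟩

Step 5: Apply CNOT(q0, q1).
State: -|111⟩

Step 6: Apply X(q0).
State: -|011⟩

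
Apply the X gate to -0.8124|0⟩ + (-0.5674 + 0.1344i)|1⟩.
(-0.5674 + 0.1344i)|0⟩ - 0.8124|1⟩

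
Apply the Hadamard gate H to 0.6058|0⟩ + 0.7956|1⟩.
0.9909|0⟩ - 0.1342|1⟩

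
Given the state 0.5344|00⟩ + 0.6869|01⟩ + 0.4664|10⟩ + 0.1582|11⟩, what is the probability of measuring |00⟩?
0.2856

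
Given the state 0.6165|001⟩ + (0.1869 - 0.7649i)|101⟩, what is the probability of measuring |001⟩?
0.3801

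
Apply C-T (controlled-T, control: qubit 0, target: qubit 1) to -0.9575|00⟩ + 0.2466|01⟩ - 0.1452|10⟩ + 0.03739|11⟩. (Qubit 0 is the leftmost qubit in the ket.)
-0.9575|00⟩ + 0.2466|01⟩ - 0.1452|10⟩ + (0.02644 + 0.02644i)|11⟩

C-T leaves the control-|0⟩ kets |00⟩, |01⟩ unchanged and applies T to qubit 1 on the control-|1⟩ pair (|10⟩, |11⟩).
T = [[1, 0], [0, (1/√2 + (1/√2)i)]].
With a = amp(|10⟩) = -0.1452 and b = amp(|11⟩) = 0.03739:
new amp(|10⟩) = (1)·a = -0.1452
new amp(|11⟩) = (1/√2 + (1/√2)i)·b = (0.02644 + 0.02644i)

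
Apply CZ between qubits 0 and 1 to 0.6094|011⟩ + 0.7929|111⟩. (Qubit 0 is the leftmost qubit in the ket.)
0.6094|011⟩ - 0.7929|111⟩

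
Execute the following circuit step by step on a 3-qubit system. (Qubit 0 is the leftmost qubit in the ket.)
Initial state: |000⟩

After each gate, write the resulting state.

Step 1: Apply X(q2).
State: |001⟩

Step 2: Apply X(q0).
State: |101⟩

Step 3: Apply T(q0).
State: (1/√2 + (1/√2)i)|101⟩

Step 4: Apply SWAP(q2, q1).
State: (1/√2 + (1/√2)i)|110⟩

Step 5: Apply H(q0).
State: (1/2 + (1/2)i)|010⟩ + (-1/2 - (1/2)i)|110⟩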